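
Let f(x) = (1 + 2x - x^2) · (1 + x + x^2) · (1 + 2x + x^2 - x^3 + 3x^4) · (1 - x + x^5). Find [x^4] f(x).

(1 + 2x - x^2) has coefficients 1,2,-1 for degrees 0…2.
(1 + x + x^2) has coefficients 1,1,1,0,0 for degrees 0…4.
Multiplying by (1 + 2x + x^2 - x^3 + 3x^4) gives running coefficients 1,3,4,2,3 for degrees 0…4.
Finally multiplying by (1 - x + x^5), the product of all factors after the first has coefficients 1,2,1,-2,1 for degrees 0…4.
[x^4] = 1·1 + 2·(-2) − 1·1 = -4.

-4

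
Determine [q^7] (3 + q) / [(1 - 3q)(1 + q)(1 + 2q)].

3025

The denominator gives the recurrence a_n = 7a_(n−2) + 6a_(n−3) for n ≥ 3; the numerator fixes a_0 = 3, a_1 = 1, a_2 = 21.
Iterating: 3, 1, 21, 25, 153, 301, 1221, 3025, so a_7 = 3025.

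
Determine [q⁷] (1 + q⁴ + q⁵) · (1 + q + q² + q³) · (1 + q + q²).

6

(1 + q⁴ + q⁵) has coefficients 1,0,0,0,1,1 for degrees 0…5.
(1 + q + q² + q³) has coefficients 1,1,1,1,0,0,0,0 for degrees 0…7.
Finally multiplying by (1 + q + q²), the product of all factors after the first has coefficients 1,2,3,3,2,1,0,0 for degrees 0…7.
[q⁷] = 1·0 + 1·3 + 1·3 = 6.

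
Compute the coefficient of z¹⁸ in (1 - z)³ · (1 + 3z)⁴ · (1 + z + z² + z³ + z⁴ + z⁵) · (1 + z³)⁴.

-454

(1 - z)³ has coefficients 1,-3,3,-1 for degrees 0…3.
(1 + 3z)⁴ has coefficients 1,12,54,108,81,0,0,0,0,0,0,0,0,0,0,0,0,0,0 for degrees 0…18.
Multiplying by (1 + z + z² + z³ + z⁴ + z⁵) gives running coefficients 1,13,67,175,256,256,255,243,189,81,0,0,0,0,0,0,0,0,0 for degrees 0…18.
Finally multiplying by (1 + z³)⁴, the product of all factors after the first has coefficients 1,13,67,179,308,524,961,1345,1615,2155,2560,2560,2555,2495,2225,1681,1228,1012,579 for degrees 0…18.
[z¹⁸] = 1·579 − 3·1012 + 3·1228 − 1·1681 = -454.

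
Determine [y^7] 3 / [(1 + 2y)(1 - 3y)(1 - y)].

5802

The denominator gives the recurrence a_n = 2a_(n−1) + 5a_(n−2) − 6a_(n−3) for n ≥ 3; the numerator fixes a_0 = 3, a_1 = 6, a_2 = 27.
Iterating: 3, 6, 27, 66, 231, 630, 2019, 5802, so a_7 = 5802.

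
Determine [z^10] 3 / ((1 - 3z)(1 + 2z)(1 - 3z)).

The denominator gives the recurrence a_n = 4a_(n−1) + 3a_(n−2) − 18a_(n−3) for n ≥ 3; the numerator fixes a_0 = 3, a_1 = 12, a_2 = 57.
Iterating: 3, 12, 57, 210, 795, 2784, 9741, 33006, 111135, 368220, 1212177, so a_10 = 1212177.

1212177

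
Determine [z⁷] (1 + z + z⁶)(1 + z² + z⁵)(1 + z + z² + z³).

3

(1 + z + z⁶) has coefficients 1,1,0,0,0,0,1 for degrees 0…6.
(1 + z² + z⁵) has coefficients 1,0,1,0,0,1,0,0 for degrees 0…7.
Finally multiplying by (1 + z + z² + z³), the product of all factors after the first has coefficients 1,1,2,2,1,2,1,1 for degrees 0…7.
[z⁷] = 1·1 + 1·1 + 1·1 = 3.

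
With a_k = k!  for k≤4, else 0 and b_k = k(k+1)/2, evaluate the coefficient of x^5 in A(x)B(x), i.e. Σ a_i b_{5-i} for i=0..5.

79

This is [x^5] in the product of the two ordinary generating functions.
Σ = 1·15 + 1·10 + 2·6 + 6·3 + 24·1 + 0·0 = 79.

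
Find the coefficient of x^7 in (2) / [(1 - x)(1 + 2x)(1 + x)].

-340

The denominator gives the recurrence a_n = −2a_(n−1) + a_(n−2) + 2a_(n−3) for n ≥ 3; the numerator fixes a_0 = 2, a_1 = -4, a_2 = 10.
Iterating: 2, -4, 10, -20, 42, -84, 170, -340, so a_7 = -340.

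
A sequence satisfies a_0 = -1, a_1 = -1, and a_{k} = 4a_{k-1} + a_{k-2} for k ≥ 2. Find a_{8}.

-28657

The ordinary generating function has denominator 1 - 4x - x^2.
Iterating the recurrence: a_0,…,a_{8} = -1, -1, -5, -21, -89, -377, -1597, -6765, -28657.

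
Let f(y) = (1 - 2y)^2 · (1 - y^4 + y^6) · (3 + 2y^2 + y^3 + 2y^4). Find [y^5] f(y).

8

(1 - 2y)^2 has coefficients 1,-4,4 for degrees 0…2.
(1 - y^4 + y^6) has coefficients 1,0,0,0,-1,0 for degrees 0…5.
Finally multiplying by (3 + 2y^2 + y^3 + 2y^4), the product of all factors after the first has coefficients 3,0,2,1,-1,0 for degrees 0…5.
[y^5] = 1·0 − 4·(-1) + 4·1 = 8.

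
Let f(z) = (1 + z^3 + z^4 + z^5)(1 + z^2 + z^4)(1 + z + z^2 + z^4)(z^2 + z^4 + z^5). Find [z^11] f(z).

18

(1 + z^3 + z^4 + z^5) has coefficients 1,0,0,1,1,1 for degrees 0…5.
(1 + z^2 + z^4) has coefficients 1,0,1,0,1,0,0,0,0,0,0,0 for degrees 0…11.
Multiplying by (1 + z + z^2 + z^4) gives running coefficients 1,1,2,1,3,1,2,0,1,0,0,0 for degrees 0…11.
Finally multiplying by (z^2 + z^4 + z^5), the product of all factors after the first has coefficients 0,0,1,1,3,3,6,4,6,4,4,2 for degrees 0…11.
[z^11] = 1·2 + 1·6 + 1·4 + 1·6 = 18.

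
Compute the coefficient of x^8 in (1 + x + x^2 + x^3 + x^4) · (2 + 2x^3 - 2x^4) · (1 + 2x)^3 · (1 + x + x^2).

(1 + x + x^2 + x^3 + x^4) has coefficients 1,1,1,1,1 for degrees 0…4.
(2 + 2x^3 - 2x^4) has coefficients 2,0,0,2,-2,0,0,0,0 for degrees 0…8.
Multiplying by (1 + 2x)^3 gives running coefficients 2,12,24,18,10,12,-8,-16,0 for degrees 0…8.
Finally multiplying by (1 + x + x^2), the product of all factors after the first has coefficients 2,14,38,54,52,40,14,-12,-24 for degrees 0…8.
[x^8] = 1·(-24) + 1·(-12) + 1·14 + 1·40 + 1·52 = 70.

70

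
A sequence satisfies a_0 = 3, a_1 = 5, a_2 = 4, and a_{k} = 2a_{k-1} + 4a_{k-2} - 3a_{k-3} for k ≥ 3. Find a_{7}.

1217

The ordinary generating function has denominator 1 - 2z - 4z^2 + 3z^3.
Iterating the recurrence: a_0,…,a_{7} = 3, 5, 4, 19, 39, 142, 383, 1217.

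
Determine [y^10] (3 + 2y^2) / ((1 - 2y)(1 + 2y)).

The denominator gives the recurrence a_n = 4a_(n−2) for n ≥ 3; the numerator fixes a_0 = 3, a_1 = 0, a_2 = 14.
Iterating: 3, 0, 14, 0, 56, 0, 224, 0, 896, 0, 3584, so a_10 = 3584.

3584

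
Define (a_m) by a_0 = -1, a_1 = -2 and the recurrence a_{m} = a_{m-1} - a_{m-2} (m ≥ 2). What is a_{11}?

The ordinary generating function has denominator 1 - z + z^2.
Iterating the recurrence: a_0,…,a_{11} = -1, -2, -1, 1, 2, 1, -1, -2, -1, 1, 2, 1.

1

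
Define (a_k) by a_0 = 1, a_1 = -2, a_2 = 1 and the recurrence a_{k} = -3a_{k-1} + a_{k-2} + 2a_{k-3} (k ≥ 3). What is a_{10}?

The ordinary generating function has denominator 1 + 3z - z^2 - 2z^3.
Iterating the recurrence: a_0,…,a_{10} = 1, -2, 1, -3, 6, -19, 57, -178, 553, -1723, 5366.

5366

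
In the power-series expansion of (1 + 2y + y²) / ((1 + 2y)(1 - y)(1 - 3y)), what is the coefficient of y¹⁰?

The denominator gives the recurrence a_n = 2a_(n−1) + 5a_(n−2) − 6a_(n−3) for n ≥ 3; the numerator fixes a_0 = 1, a_1 = 4, a_2 = 14.
Iterating: 1, 4, 14, 42, 130, 386, 1170, 3490, 10514, 31458, 94546, so a_10 = 94546.

94546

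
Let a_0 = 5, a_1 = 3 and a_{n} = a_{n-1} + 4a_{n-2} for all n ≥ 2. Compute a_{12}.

The ordinary generating function has denominator 1 - t - 4t^2.
Iterating the recurrence: a_0,…,a_{12} = 5, 3, 23, 35, 127, 267, 775, 1843, 4943, 12315, 32087, 81347, 209695.

209695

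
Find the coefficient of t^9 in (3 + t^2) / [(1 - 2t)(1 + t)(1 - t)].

2216

Partial fractions give a closed form: a_n = (13/3)·2^n + (2/3)·(-1)^n + (-2)·1^n.
At n = 9: a_9 = 2216.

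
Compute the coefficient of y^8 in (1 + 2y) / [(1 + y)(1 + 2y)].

1

Partial fractions give a closed form: a_n = (1)·(-1)^n.
At n = 8: a_8 = 1.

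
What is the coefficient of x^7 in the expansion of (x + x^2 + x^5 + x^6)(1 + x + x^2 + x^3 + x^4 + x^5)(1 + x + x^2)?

10

(x + x^2 + x^5 + x^6) has coefficients 0,1,1,0,0,1,1 for degrees 0…6.
(1 + x + x^2 + x^3 + x^4 + x^5) has coefficients 1,1,1,1,1,1,0,0 for degrees 0…7.
Finally multiplying by (1 + x + x^2), the product of all factors after the first has coefficients 1,2,3,3,3,3,2,1 for degrees 0…7.
[x^7] = 1·2 + 1·3 + 1·3 + 1·2 = 10.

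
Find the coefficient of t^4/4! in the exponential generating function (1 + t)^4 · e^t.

209

The EGF product rule gives c_4 = Σ_{k_1+k_2=4} C(4; k_1,k_2) · ∏ g_i(k_i), where (1+t)^4 gives the falling factorial (4)_k; e^t gives (1)^k.
g_1(k) for k = 0…4: 1, 4, 12, 24, 24.
g_2(k) for k = 0…4: 1, 1, 1, 1, 1.
c_4 = Σ_k C(4,k)·g_1(k)·g_2(4−k) = 1·1·1 + 4·4·1 + 6·12·1 + 4·24·1 + 1·24·1 = 1 + 16 + 72 + 96 + 24 = 209.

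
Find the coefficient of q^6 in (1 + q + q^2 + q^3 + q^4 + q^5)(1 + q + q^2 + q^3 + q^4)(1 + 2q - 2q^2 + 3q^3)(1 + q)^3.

(1 + q + q^2 + q^3 + q^4 + q^5) has coefficients 1,1,1,1,1,1 for degrees 0…5.
(1 + q + q^2 + q^3 + q^4) has coefficients 1,1,1,1,1,0,0 for degrees 0…6.
Multiplying by (1 + 2q - 2q^2 + 3q^3) gives running coefficients 1,3,1,4,4,3,1 for degrees 0…6.
Finally multiplying by (1 + q)^3, the product of all factors after the first has coefficients 1,6,13,17,22,28,26 for degrees 0…6.
[q^6] = 1·26 + 1·28 + 1·22 + 1·17 + 1·13 + 1·6 = 112.

112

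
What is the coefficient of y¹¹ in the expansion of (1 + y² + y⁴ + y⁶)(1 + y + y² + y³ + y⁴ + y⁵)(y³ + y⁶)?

(1 + y² + y⁴ + y⁶) has coefficients 1,0,1,0,1,0,1 for degrees 0…6.
(1 + y + y² + y³ + y⁴ + y⁵) has coefficients 1,1,1,1,1,1,0,0,0,0,0,0 for degrees 0…11.
Finally multiplying by (y³ + y⁶), the product of all factors after the first has coefficients 0,0,0,1,1,1,2,2,2,1,1,1 for degrees 0…11.
[y¹¹] = 1·1 + 1·1 + 1·2 + 1·1 = 5.

5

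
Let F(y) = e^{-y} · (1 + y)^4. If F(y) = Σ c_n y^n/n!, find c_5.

The EGF product rule gives c_5 = Σ_{k_1+k_2=5} C(5; k_1,k_2) · ∏ g_i(k_i), where e^{-y} gives (-1)^k; (1+y)^4 gives the falling factorial (4)_k.
g_1(k) for k = 0…5: 1, -1, 1, -1, 1, -1.
g_2(k) for k = 0…5: 1, 4, 12, 24, 24, 0.
c_5 = Σ_k C(5,k)·g_1(k)·g_2(5−k) = 5·(-1)·24 + 10·1·24 + 10·(-1)·12 + 5·1·4 + 1·(-1)·1 = −120 + 240 − 120 + 20 − 1 = 19.

19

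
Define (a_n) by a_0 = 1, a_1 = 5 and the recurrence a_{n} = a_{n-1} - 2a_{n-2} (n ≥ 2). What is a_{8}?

-29

The ordinary generating function has denominator 1 - z + 2z^2.
Iterating the recurrence: a_0,…,a_{8} = 1, 5, 3, -7, -13, 1, 27, 25, -29.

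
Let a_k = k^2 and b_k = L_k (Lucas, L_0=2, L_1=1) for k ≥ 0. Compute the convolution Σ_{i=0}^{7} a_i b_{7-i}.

Write out a_i and b_{7-i} for i = 0,…,7 and sum the products.
Σ = 0·29 + 1·18 + 4·11 + 9·7 + 16·4 + 25·3 + 36·1 + 49·2 = 398.

398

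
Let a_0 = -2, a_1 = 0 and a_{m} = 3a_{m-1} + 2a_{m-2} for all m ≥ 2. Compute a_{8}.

-7052

The ordinary generating function has denominator 1 - 3q - 2q^2.
Iterating the recurrence: a_0,…,a_{8} = -2, 0, -4, -12, -44, -156, -556, -1980, -7052.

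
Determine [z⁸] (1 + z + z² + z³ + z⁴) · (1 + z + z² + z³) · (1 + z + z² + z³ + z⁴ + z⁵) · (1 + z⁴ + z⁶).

(1 + z + z² + z³ + z⁴) has coefficients 1,1,1,1,1 for degrees 0…4.
(1 + z + z² + z³) has coefficients 1,1,1,1,0,0,0,0,0 for degrees 0…8.
Multiplying by (1 + z + z² + z³ + z⁴ + z⁵) gives running coefficients 1,2,3,4,4,4,3,2,1 for degrees 0…8.
Finally multiplying by (1 + z⁴ + z⁶), the product of all factors after the first has coefficients 1,2,3,4,5,6,7,8,8 for degrees 0…8.
[z⁸] = 1·8 + 1·8 + 1·7 + 1·6 + 1·5 = 34.

34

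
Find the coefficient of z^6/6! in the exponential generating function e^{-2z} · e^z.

1

The EGF product rule gives c_6 = Σ_{k_1+k_2=6} C(6; k_1,k_2) · ∏ g_i(k_i), where e^{-2z} gives (-2)^k; e^z gives (1)^k.
g_1(k) for k = 0…6: 1, -2, 4, -8, 16, -32, 64.
g_2(k) for k = 0…6: 1, 1, 1, 1, 1, 1, 1.
c_6 = Σ_k C(6,k)·g_1(k)·g_2(6−k) = 1·1·1 + 6·(-2)·1 + 15·4·1 + 20·(-8)·1 + 15·16·1 + 6·(-32)·1 + 1·64·1 = 1 − 12 + 60 − 160 + 240 − 192 + 64 = 1.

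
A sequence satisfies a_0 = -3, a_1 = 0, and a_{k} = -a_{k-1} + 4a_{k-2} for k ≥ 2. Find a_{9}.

5292

The ordinary generating function has denominator 1 + t - 4t^2.
Iterating the recurrence: a_0,…,a_{9} = -3, 0, -12, 12, -60, 108, -348, 780, -2172, 5292.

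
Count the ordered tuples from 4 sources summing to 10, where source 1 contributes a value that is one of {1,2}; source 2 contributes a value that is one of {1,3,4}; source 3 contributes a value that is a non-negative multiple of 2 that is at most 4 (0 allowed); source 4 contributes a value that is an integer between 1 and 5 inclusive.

The generating function for the choices is (z + z^2)·(z + z^3 + z^4)·(1 + z^2 + z^4)·(z + z^2 + z^3 + z^4 + z^5); the count is [z^10].
(z + z^2) has coefficients 0,1,1 for degrees 0…2.
(z + z^3 + z^4) has coefficients 0,1,0,1,1,0,0,0,0,0,0 for degrees 0…10.
Multiplying by (1 + z^2 + z^4) gives running coefficients 0,1,0,2,1,2,1,1,1,0,0 for degrees 0…10.
Finally multiplying by (z + z^2 + z^3 + z^4 + z^5), the product of all factors after the first has coefficients 0,0,1,1,3,4,6,6,7,6,5 for degrees 0…10.
[z^10] = 1·6 + 1·7 = 13.

13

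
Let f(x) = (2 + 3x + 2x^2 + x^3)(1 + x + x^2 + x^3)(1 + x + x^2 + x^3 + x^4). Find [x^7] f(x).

18

(2 + 3x + 2x^2 + x^3) has coefficients 2,3,2,1 for degrees 0…3.
(1 + x + x^2 + x^3) has coefficients 1,1,1,1,0,0,0,0 for degrees 0…7.
Finally multiplying by (1 + x + x^2 + x^3 + x^4), the product of all factors after the first has coefficients 1,2,3,4,4,3,2,1 for degrees 0…7.
[x^7] = 2·1 + 3·2 + 2·3 + 1·4 = 18.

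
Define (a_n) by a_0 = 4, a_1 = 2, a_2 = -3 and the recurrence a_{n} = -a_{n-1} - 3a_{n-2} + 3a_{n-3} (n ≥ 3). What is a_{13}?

The ordinary generating function has denominator 1 + t + 3t^2 - 3t^3.
Iterating the recurrence: a_0,…,a_{13} = 4, 2, -3, 9, 6, -42, 51, 93, -372, 246, 1149, -3003, 294, 12162.

12162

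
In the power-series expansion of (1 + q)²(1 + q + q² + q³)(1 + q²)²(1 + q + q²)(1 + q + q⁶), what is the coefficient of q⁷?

(1 + q)² has coefficients 1,2,1 for degrees 0…2.
(1 + q + q² + q³) has coefficients 1,1,1,1,0,0,0,0 for degrees 0…7.
Multiplying by (1 + q²)² gives running coefficients 1,1,3,3,3,3,1,1 for degrees 0…7.
Multiplying by (1 + q + q²) gives running coefficients 1,2,5,7,9,9,7,5 for degrees 0…7.
Finally multiplying by (1 + q + q⁶), the product of all factors after the first has coefficients 1,3,7,12,16,18,17,14 for degrees 0…7.
[q⁷] = 1·14 + 2·17 + 1·18 = 66.

66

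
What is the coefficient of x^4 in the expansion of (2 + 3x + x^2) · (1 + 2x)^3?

(2 + 3x + x^2) has coefficients 2,3,1 for degrees 0…2.
(1 + 2x)^3 has coefficients 1,6,12,8,0 for degrees 0…4.
[x^4] = 2·0 + 3·8 + 1·12 = 36.

36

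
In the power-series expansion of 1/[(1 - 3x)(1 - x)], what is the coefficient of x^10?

88573

The denominator gives the recurrence a_n = 4a_(n−1) − 3a_(n−2) for n ≥ 2; the numerator fixes a_0 = 1, a_1 = 4.
Iterating: 1, 4, 13, 40, 121, 364, 1093, 3280, 9841, 29524, 88573, so a_10 = 88573.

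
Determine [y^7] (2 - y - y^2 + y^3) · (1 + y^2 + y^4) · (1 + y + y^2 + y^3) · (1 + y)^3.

(2 - y - y^2 + y^3) has coefficients 2,-1,-1,1 for degrees 0…3.
(1 + y^2 + y^4) has coefficients 1,0,1,0,1,0,0,0 for degrees 0…7.
Multiplying by (1 + y + y^2 + y^3) gives running coefficients 1,1,2,2,2,2,1,1 for degrees 0…7.
Finally multiplying by (1 + y)^3, the product of all factors after the first has coefficients 1,4,8,12,15,16,15,12 for degrees 0…7.
[y^7] = 2·12 − 1·15 − 1·16 + 1·15 = 8.

8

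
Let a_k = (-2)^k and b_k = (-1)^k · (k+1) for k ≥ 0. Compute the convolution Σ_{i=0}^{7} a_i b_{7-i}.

The convolution is the t^7 coefficient of A(t)B(t).
Σ = 1·(-8) − 2·7 + 4·(-6) − 8·5 + 16·(-4) − 32·3 + 64·(-2) − 128·1 = -502.

-502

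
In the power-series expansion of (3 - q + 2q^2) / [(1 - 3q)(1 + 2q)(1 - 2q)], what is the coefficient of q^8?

Partial fractions give a closed form: a_n = (26/5)·3^n + (4/5)·(-2)^n + (-3)·2^n.
At n = 8: a_8 = 33554.

33554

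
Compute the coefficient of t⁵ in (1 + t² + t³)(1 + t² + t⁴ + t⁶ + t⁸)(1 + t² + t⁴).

(1 + t² + t³) has coefficients 1,0,1,1 for degrees 0…3.
(1 + t² + t⁴ + t⁶ + t⁸) has coefficients 1,0,1,0,1,0 for degrees 0…5.
Finally multiplying by (1 + t² + t⁴), the product of all factors after the first has coefficients 1,0,2,0,3,0 for degrees 0…5.
[t⁵] = 1·0 + 1·0 + 1·2 = 2.

2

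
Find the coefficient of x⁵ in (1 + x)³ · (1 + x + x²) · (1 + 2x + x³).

16

(1 + x)³ has coefficients 1,3,3,1 for degrees 0…3.
(1 + x + x²) has coefficients 1,1,1,0,0,0 for degrees 0…5.
Finally multiplying by (1 + 2x + x³), the product of all factors after the first has coefficients 1,3,3,3,1,1 for degrees 0…5.
[x⁵] = 1·1 + 3·1 + 3·3 + 1·3 = 16.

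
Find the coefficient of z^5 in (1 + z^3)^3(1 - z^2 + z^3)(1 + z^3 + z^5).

-3

(1 + z^3)^3 has coefficients 1,0,0,3,0,0 for degrees 0…5.
(1 - z^2 + z^3) has coefficients 1,0,-1,1,0,0 for degrees 0…5.
Finally multiplying by (1 + z^3 + z^5), the product of all factors after the first has coefficients 1,0,-1,2,0,0 for degrees 0…5.
[z^5] = 1·0 + 3·(-1) = -3.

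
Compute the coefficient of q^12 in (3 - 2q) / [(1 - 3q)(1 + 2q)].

The denominator gives the recurrence a_n = a_(n−1) + 6a_(n−2) for n ≥ 2; the numerator fixes a_0 = 3, a_1 = 1.
Iterating: 3, 1, 19, 25, 139, 289, 1123, 2857, 9595, 26737, 84307, 244729, 750571, so a_12 = 750571.

750571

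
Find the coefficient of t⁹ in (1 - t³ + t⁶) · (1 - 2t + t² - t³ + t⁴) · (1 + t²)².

-8

(1 - t³ + t⁶) has coefficients 1,0,0,-1,0,0,1 for degrees 0…6.
(1 - 2t + t² - t³ + t⁴) has coefficients 1,-2,1,-1,1,0,0,0,0,0 for degrees 0…9.
Finally multiplying by (1 + t²)², the product of all factors after the first has coefficients 1,-2,3,-5,4,-4,3,-1,1,0 for degrees 0…9.
[t⁹] = 1·0 − 1·3 + 1·(-5) = -8.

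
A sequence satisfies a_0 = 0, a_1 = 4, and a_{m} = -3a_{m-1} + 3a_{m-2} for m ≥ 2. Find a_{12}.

-7698240

The ordinary generating function has denominator 1 + 3z - 3z^2.
Iterating the recurrence: a_0,…,a_{12} = 0, 4, -12, 48, -180, 684, -2592, 9828, -37260, 141264, -535572, 2030508, -7698240.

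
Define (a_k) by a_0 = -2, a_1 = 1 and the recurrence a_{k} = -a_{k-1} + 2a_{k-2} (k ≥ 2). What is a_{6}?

The ordinary generating function has denominator 1 + y - 2y^2.
Iterating the recurrence: a_0,…,a_{6} = -2, 1, -5, 7, -17, 31, -65.

-65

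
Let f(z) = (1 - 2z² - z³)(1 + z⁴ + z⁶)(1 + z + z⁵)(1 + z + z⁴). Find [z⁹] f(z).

(1 - 2z² - z³) has coefficients 1,0,-2,-1 for degrees 0…3.
(1 + z⁴ + z⁶) has coefficients 1,0,0,0,1,0,1,0,0,0 for degrees 0…9.
Multiplying by (1 + z + z⁵) gives running coefficients 1,1,0,0,1,2,1,1,0,1 for degrees 0…9.
Finally multiplying by (1 + z + z⁴), the product of all factors after the first has coefficients 1,2,1,0,2,4,3,2,2,3 for degrees 0…9.
[z⁹] = 1·3 − 2·2 − 1·3 = -4.

-4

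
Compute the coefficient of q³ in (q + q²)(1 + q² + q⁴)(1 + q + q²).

3

(q + q²) has coefficients 0,1,1 for degrees 0…2.
(1 + q² + q⁴) has coefficients 1,0,1,0 for degrees 0…3.
Finally multiplying by (1 + q + q²), the product of all factors after the first has coefficients 1,1,2,1 for degrees 0…3.
[q³] = 1·2 + 1·1 = 3.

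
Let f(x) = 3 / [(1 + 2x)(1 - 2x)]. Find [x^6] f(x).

192

Partial fractions give a closed form: a_n = (3/2)·(-2)^n + (3/2)·2^n.
At n = 6: a_6 = 192.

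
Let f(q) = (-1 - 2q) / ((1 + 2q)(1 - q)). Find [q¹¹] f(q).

Partial fractions give a closed form: a_n = (-1)·1^n.
At n = 11: a_11 = -1.

-1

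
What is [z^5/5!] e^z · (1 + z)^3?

The EGF product rule gives c_5 = Σ_{k_1+k_2=5} C(5; k_1,k_2) · ∏ g_i(k_i), where e^z gives (1)^k; (1+z)^3 gives the falling factorial (3)_k.
g_1(k) for k = 0…5: 1, 1, 1, 1, 1, 1.
g_2(k) for k = 0…5: 1, 3, 6, 6, 0, 0.
c_5 = Σ_k C(5,k)·g_1(k)·g_2(5−k) = 10·1·6 + 10·1·6 + 5·1·3 + 1·1·1 = 60 + 60 + 15 + 1 = 136.

136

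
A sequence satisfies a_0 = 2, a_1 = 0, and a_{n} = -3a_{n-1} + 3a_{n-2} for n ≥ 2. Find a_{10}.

211896

The ordinary generating function has denominator 1 + 3q - 3q^2.
Iterating the recurrence: a_0,…,a_{10} = 2, 0, 6, -18, 72, -270, 1026, -3888, 14742, -55890, 211896.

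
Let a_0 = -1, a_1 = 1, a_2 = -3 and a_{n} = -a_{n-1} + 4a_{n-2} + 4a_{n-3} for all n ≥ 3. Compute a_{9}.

The ordinary generating function has denominator 1 + y - 4y^2 - 4y^3.
Iterating the recurrence: a_0,…,a_{9} = -1, 1, -3, 3, -11, 11, -43, 43, -171, 171.

171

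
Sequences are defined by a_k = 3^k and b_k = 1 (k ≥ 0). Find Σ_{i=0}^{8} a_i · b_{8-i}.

This is [x^8] in the product of the two ordinary generating functions.
Σ = 1·1 + 3·1 + 9·1 + 27·1 + 81·1 + 243·1 + 729·1 + 2187·1 + 6561·1 = 9841.

9841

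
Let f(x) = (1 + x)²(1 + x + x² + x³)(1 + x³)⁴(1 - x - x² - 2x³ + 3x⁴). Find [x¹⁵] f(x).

(1 + x)² has coefficients 1,2,1 for degrees 0…2.
(1 + x + x² + x³) has coefficients 1,1,1,1,0,0,0,0,0,0,0,0,0,0,0,0 for degrees 0…15.
Multiplying by (1 + x³)⁴ gives running coefficients 1,1,1,5,4,4,10,6,6,10,4,4,5,1,1,1 for degrees 0…15.
Finally multiplying by (1 - x - x² - 2x³ + 3x⁴), the product of all factors after the first has coefficients 1,0,-1,1,-1,-4,-5,-1,-6,-10,6,-4,-5,14,-1,1 for degrees 0…15.
[x¹⁵] = 1·1 + 2·(-1) + 1·14 = 13.

13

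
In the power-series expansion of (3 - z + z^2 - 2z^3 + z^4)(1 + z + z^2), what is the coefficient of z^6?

1

(3 - z + z^2 - 2z^3 + z^4) has coefficients 3,-1,1,-2,1 for degrees 0…4.
(1 + z + z^2) has coefficients 1,1,1,0,0,0,0 for degrees 0…6.
[z^6] = 3·0 − 1·0 + 1·0 − 2·0 + 1·1 = 1.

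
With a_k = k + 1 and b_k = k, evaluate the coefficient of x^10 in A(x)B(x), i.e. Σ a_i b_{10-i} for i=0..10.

220

The convolution is the t^10 coefficient of A(t)B(t).
Σ = 1·10 + 2·9 + 3·8 + 4·7 + 5·6 + 6·5 + 7·4 + 8·3 + 9·2 + 10·1 + 11·0 = 220.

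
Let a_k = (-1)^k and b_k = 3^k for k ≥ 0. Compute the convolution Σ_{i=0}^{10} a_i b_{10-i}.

44287

Write out a_i and b_{10-i} for i = 0,…,10 and sum the products.
Σ = 1·59049 − 1·19683 + 1·6561 − 1·2187 + 1·729 − 1·243 + 1·81 − 1·27 + 1·9 − 1·3 + 1·1 = 44287.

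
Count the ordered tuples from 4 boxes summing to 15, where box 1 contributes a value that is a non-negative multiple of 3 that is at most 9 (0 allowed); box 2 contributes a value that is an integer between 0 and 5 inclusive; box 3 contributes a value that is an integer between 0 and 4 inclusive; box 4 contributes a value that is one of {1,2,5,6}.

35

The generating function for the choices is (1 + q^3 + q^6 + q^9)·(1 + q + q^2 + q^3 + q^4 + q^5)·(1 + q + q^2 + q^3 + q^4)·(q + q^2 + q^5 + q^6); the count is [q^15].
(1 + q^3 + q^6 + q^9) has coefficients 1,0,0,1,0,0,1,0,0,1 for degrees 0…9.
(1 + q + q^2 + q^3 + q^4 + q^5) has coefficients 1,1,1,1,1,1,0,0,0,0,0,0,0,0,0,0 for degrees 0…15.
Multiplying by (1 + q + q^2 + q^3 + q^4) gives running coefficients 1,2,3,4,5,5,4,3,2,1,0,0,0,0,0,0 for degrees 0…15.
Finally multiplying by (q + q^2 + q^5 + q^6), the product of all factors after the first has coefficients 0,1,3,5,7,10,13,14,14,14,13,10,7,5,3,1 for degrees 0…15.
[q^15] = 1·1 + 1·7 + 1·14 + 1·13 = 35.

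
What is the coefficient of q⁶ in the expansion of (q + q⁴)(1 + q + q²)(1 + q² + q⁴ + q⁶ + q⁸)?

(q + q⁴) has coefficients 0,1,0,0,1 for degrees 0…4.
(1 + q + q²) has coefficients 1,1,1,0,0,0,0 for degrees 0…6.
Finally multiplying by (1 + q² + q⁴ + q⁶ + q⁸), the product of all factors after the first has coefficients 1,1,2,1,2,1,2 for degrees 0…6.
[q⁶] = 1·1 + 1·2 = 3.

3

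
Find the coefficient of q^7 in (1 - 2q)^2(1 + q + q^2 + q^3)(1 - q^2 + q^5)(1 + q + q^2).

-2

(1 - 2q)^2 has coefficients 1,-4,4 for degrees 0…2.
(1 + q + q^2 + q^3) has coefficients 1,1,1,1,0,0,0,0 for degrees 0…7.
Multiplying by (1 - q^2 + q^5) gives running coefficients 1,1,0,0,-1,0,1,1 for degrees 0…7.
Finally multiplying by (1 + q + q^2), the product of all factors after the first has coefficients 1,2,2,1,-1,-1,0,2 for degrees 0…7.
[q^7] = 1·2 − 4·0 + 4·(-1) = -2.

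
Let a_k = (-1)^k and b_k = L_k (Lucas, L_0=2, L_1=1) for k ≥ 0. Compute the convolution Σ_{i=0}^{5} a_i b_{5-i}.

Write out a_i and b_{5-i} for i = 0,…,5 and sum the products.
Σ = 1·11 − 1·7 + 1·4 − 1·3 + 1·1 − 1·2 = 4.

4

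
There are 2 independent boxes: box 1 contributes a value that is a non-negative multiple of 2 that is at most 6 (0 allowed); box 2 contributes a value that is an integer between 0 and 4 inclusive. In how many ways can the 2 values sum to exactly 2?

2

The generating function for the choices is (1 + x² + x⁴ + x⁶)·(1 + x + x² + x³ + x⁴); the count is [x²].
(1 + x² + x⁴ + x⁶) has coefficients 1,0,1 for degrees 0…2.
(1 + x + x² + x³ + x⁴) has coefficients 1,1,1 for degrees 0…2.
[x²] = 1·1 + 1·1 = 2.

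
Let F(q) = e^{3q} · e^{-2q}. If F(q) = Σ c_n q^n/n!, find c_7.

The EGF product rule gives c_7 = Σ_{k_1+k_2=7} C(7; k_1,k_2) · ∏ g_i(k_i), where e^{3q} gives (3)^k; e^{-2q} gives (-2)^k.
g_1(k) for k = 0…7: 1, 3, 9, 27, 81, 243, 729, 2187.
g_2(k) for k = 0…7: 1, -2, 4, -8, 16, -32, 64, -128.
c_7 = Σ_k C(7,k)·g_1(k)·g_2(7−k) = 1·1·(-128) + 7·3·64 + 21·9·(-32) + 35·27·16 + 35·81·(-8) + 21·243·4 + 7·729·(-2) + 1·2187·1 = −128 + 1344 − 6048 + 15120 − 22680 + 20412 − 10206 + 2187 = 1.

1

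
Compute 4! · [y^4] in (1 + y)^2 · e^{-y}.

5

The EGF product rule gives c_4 = Σ_{k_1+k_2=4} C(4; k_1,k_2) · ∏ g_i(k_i), where (1+y)^2 gives the falling factorial (2)_k; e^{-y} gives (-1)^k.
g_1(k) for k = 0…4: 1, 2, 2, 0, 0.
g_2(k) for k = 0…4: 1, -1, 1, -1, 1.
c_4 = Σ_k C(4,k)·g_1(k)·g_2(4−k) = 1·1·1 + 4·2·(-1) + 6·2·1 = 1 − 8 + 12 = 5.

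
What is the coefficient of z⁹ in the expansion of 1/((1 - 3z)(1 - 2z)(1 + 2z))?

34815

Partial fractions give a closed form: a_n = (9/5)·3^n + (-1)·2^n + (1/5)·(-2)^n.
At n = 9: a_9 = 34815.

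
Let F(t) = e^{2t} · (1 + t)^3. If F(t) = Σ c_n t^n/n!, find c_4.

304

The EGF product rule gives c_4 = Σ_{k_1+k_2=4} C(4; k_1,k_2) · ∏ g_i(k_i), where e^{2t} gives (2)^k; (1+t)^3 gives the falling factorial (3)_k.
g_1(k) for k = 0…4: 1, 2, 4, 8, 16.
g_2(k) for k = 0…4: 1, 3, 6, 6, 0.
c_4 = Σ_k C(4,k)·g_1(k)·g_2(4−k) = 4·2·6 + 6·4·6 + 4·8·3 + 1·16·1 = 48 + 144 + 96 + 16 = 304.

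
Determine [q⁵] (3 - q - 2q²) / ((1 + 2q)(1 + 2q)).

The denominator gives the recurrence a_n = −4a_(n−1) − 4a_(n−2) for n ≥ 3; the numerator fixes a_0 = 3, a_1 = -13, a_2 = 38.
Iterating: 3, -13, 38, -100, 248, -592, so a_5 = -592.

-592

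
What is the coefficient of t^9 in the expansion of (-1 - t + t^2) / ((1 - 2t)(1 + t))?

The denominator gives the recurrence a_n = a_(n−1) + 2a_(n−2) for n ≥ 3; the numerator fixes a_0 = -1, a_1 = -2, a_2 = -3.
Iterating: -1, -2, -3, -7, -13, -27, -53, -107, -213, -427, so a_9 = -427.

-427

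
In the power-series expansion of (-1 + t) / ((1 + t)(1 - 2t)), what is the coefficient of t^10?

-342

Partial fractions give a closed form: a_n = (-2/3)·(-1)^n + (-1/3)·2^n.
At n = 10: a_10 = -342.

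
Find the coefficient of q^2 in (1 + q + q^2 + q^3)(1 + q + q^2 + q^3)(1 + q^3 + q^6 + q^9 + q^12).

3

(1 + q + q^2 + q^3) has coefficients 1,1,1 for degrees 0…2.
(1 + q + q^2 + q^3) has coefficients 1,1,1 for degrees 0…2.
Finally multiplying by (1 + q^3 + q^6 + q^9 + q^12), the product of all factors after the first has coefficients 1,1,1 for degrees 0…2.
[q^2] = 1·1 + 1·1 + 1·1 = 3.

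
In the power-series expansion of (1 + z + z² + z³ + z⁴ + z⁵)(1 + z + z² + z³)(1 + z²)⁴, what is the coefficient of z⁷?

50

(1 + z + z² + z³ + z⁴ + z⁵) has coefficients 1,1,1,1,1,1 for degrees 0…5.
(1 + z + z² + z³) has coefficients 1,1,1,1,0,0,0,0 for degrees 0…7.
Finally multiplying by (1 + z²)⁴, the product of all factors after the first has coefficients 1,1,5,5,10,10,10,10 for degrees 0…7.
[z⁷] = 1·10 + 1·10 + 1·10 + 1·10 + 1·5 + 1·5 = 50.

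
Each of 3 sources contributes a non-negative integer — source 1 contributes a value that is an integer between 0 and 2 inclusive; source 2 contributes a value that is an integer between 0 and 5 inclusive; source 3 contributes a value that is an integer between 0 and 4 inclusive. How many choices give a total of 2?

6

The generating function for the choices is (1 + z + z^2)·(1 + z + z^2 + z^3 + z^4 + z^5)·(1 + z + z^2 + z^3 + z^4); the count is [z^2].
(1 + z + z^2) has coefficients 1,1,1 for degrees 0…2.
(1 + z + z^2 + z^3 + z^4 + z^5) has coefficients 1,1,1 for degrees 0…2.
Finally multiplying by (1 + z + z^2 + z^3 + z^4), the product of all factors after the first has coefficients 1,2,3 for degrees 0…2.
[z^2] = 1·3 + 1·2 + 1·1 = 6.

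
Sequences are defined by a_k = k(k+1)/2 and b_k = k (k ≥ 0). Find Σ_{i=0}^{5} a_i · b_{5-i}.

35

Write out a_i and b_{5-i} for i = 0,…,5 and sum the products.
Σ = 0·5 + 1·4 + 3·3 + 6·2 + 10·1 + 15·0 = 35.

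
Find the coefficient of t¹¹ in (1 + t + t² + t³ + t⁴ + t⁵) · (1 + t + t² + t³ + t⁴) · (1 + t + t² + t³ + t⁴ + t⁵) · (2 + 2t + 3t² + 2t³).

(1 + t + t² + t³ + t⁴ + t⁵) has coefficients 1,1,1,1,1,1 for degrees 0…5.
(1 + t + t² + t³ + t⁴) has coefficients 1,1,1,1,1,0,0,0,0,0,0,0 for degrees 0…11.
Multiplying by (1 + t + t² + t³ + t⁴ + t⁵) gives running coefficients 1,2,3,4,5,5,4,3,2,1,0,0 for degrees 0…11.
Finally multiplying by (2 + 2t + 3t² + 2t³), the product of all factors after the first has coefficients 2,6,13,22,31,38,41,39,32,23,14,7 for degrees 0…11.
[t¹¹] = 1·7 + 1·14 + 1·23 + 1·32 + 1·39 + 1·41 = 156.

156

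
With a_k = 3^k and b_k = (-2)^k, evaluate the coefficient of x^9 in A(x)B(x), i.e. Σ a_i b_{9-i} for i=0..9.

11605

The convolution is the t^9 coefficient of A(t)B(t).
Σ = 1·(-512) + 3·256 + 9·(-128) + 27·64 + 81·(-32) + 243·16 + 729·(-8) + 2187·4 + 6561·(-2) + 19683·1 = 11605.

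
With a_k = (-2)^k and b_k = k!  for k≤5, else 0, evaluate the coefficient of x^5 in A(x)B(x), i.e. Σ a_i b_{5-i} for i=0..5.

64

Write out a_i and b_{5-i} for i = 0,…,5 and sum the products.
Σ = 1·120 − 2·24 + 4·6 − 8·2 + 16·1 − 32·1 = 64.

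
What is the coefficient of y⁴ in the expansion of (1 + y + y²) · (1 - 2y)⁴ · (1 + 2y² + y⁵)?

42

(1 + y + y²) has coefficients 1,1,1 for degrees 0…2.
(1 - 2y)⁴ has coefficients 1,-8,24,-32,16 for degrees 0…4.
Finally multiplying by (1 + 2y² + y⁵), the product of all factors after the first has coefficients 1,-8,26,-48,64 for degrees 0…4.
[y⁴] = 1·64 + 1·(-48) + 1·26 = 42.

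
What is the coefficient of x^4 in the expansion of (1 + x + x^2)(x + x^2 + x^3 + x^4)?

3

(1 + x + x^2) has coefficients 1,1,1 for degrees 0…2.
(x + x^2 + x^3 + x^4) has coefficients 0,1,1,1,1 for degrees 0…4.
[x^4] = 1·1 + 1·1 + 1·1 = 3.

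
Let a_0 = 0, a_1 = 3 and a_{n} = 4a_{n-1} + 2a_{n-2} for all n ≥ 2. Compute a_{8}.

94080

The ordinary generating function has denominator 1 - 4x - 2x^2.
Iterating the recurrence: a_0,…,a_{8} = 0, 3, 12, 54, 240, 1068, 4752, 21144, 94080.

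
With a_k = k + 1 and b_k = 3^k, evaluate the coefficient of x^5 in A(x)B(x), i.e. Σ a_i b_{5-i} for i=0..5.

Write out a_i and b_{5-i} for i = 0,…,5 and sum the products.
Σ = 1·243 + 2·81 + 3·27 + 4·9 + 5·3 + 6·1 = 543.

543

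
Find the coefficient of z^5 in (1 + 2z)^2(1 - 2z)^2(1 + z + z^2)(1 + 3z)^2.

-8

(1 + 2z)^2 has coefficients 1,4,4 for degrees 0…2.
(1 - 2z)^2 has coefficients 1,-4,4,0,0,0 for degrees 0…5.
Multiplying by (1 + z + z^2) gives running coefficients 1,-3,1,0,4,0 for degrees 0…5.
Finally multiplying by (1 + 3z)^2, the product of all factors after the first has coefficients 1,3,-8,-21,13,24 for degrees 0…5.
[z^5] = 1·24 + 4·13 + 4·(-21) = -8.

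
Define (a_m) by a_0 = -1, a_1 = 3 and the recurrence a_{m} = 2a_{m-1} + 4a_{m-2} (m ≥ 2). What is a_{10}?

49664

The ordinary generating function has denominator 1 - 2t - 4t^2.
Iterating the recurrence: a_0,…,a_{10} = -1, 3, 2, 16, 40, 144, 448, 1472, 4736, 15360, 49664.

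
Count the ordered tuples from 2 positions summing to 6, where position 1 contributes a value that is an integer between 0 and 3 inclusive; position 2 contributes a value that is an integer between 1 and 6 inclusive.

4

The generating function for the choices is (1 + q + q² + q³)·(q + q² + q³ + q⁴ + q⁵ + q⁶); the count is [q⁶].
(1 + q + q² + q³) has coefficients 1,1,1,1 for degrees 0…3.
(q + q² + q³ + q⁴ + q⁵ + q⁶) has coefficients 0,1,1,1,1,1,1 for degrees 0…6.
[q⁶] = 1·1 + 1·1 + 1·1 + 1·1 = 4.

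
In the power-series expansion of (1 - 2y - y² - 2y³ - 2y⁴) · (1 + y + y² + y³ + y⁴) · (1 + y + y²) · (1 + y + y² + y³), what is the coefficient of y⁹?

(1 - 2y - y² - 2y³ - 2y⁴) has coefficients 1,-2,-1,-2,-2 for degrees 0…4.
(1 + y + y² + y³ + y⁴) has coefficients 1,1,1,1,1,0,0,0,0,0 for degrees 0…9.
Multiplying by (1 + y + y²) gives running coefficients 1,2,3,3,3,2,1,0,0,0 for degrees 0…9.
Finally multiplying by (1 + y + y² + y³), the product of all factors after the first has coefficients 1,3,6,9,11,11,9,6,3,1 for degrees 0…9.
[y⁹] = 1·1 − 2·3 − 1·6 − 2·9 − 2·11 = -51.

-51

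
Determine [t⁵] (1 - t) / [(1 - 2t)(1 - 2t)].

The denominator gives the recurrence a_n = 4a_(n−1) − 4a_(n−2) for n ≥ 3; the numerator fixes a_0 = 1, a_1 = 3, a_2 = 8.
Iterating: 1, 3, 8, 20, 48, 112, so a_5 = 112.

112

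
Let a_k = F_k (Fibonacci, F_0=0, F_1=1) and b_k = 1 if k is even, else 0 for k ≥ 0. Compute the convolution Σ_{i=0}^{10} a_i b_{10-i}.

88

The convolution is the x^10 coefficient of A(x)B(x).
Σ = 0·1 + 1·0 + 1·1 + 2·0 + 3·1 + 5·0 + 8·1 + 13·0 + 21·1 + 34·0 + 55·1 = 88.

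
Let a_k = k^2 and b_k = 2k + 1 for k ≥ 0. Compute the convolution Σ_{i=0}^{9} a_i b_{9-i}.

Write out a_i and b_{9-i} for i = 0,…,9 and sum the products.
Σ = 0·19 + 1·17 + 4·15 + 9·13 + 16·11 + 25·9 + 36·7 + 49·5 + 64·3 + 81·1 = 1365.

1365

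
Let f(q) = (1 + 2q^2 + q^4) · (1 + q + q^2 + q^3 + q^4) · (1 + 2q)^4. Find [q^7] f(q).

(1 + 2q^2 + q^4) has coefficients 1,0,2,0,1 for degrees 0…4.
(1 + q + q^2 + q^3 + q^4) has coefficients 1,1,1,1,1,0,0,0 for degrees 0…7.
Finally multiplying by (1 + 2q)^4, the product of all factors after the first has coefficients 1,9,33,65,81,80,72,48 for degrees 0…7.
[q^7] = 1·48 + 2·80 + 1·65 = 273.

273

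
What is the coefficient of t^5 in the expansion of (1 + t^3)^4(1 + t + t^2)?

(1 + t^3)^4 has coefficients 1,0,0,4,0,0 for degrees 0…5.
(1 + t + t^2) has coefficients 1,1,1,0,0,0 for degrees 0…5.
[t^5] = 1·0 + 4·1 = 4.

4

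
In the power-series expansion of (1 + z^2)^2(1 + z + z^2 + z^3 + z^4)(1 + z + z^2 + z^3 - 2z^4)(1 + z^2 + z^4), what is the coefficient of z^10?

3

(1 + z^2)^2 has coefficients 1,0,2,0,1 for degrees 0…4.
(1 + z + z^2 + z^3 + z^4) has coefficients 1,1,1,1,1,0,0,0,0,0,0 for degrees 0…10.
Multiplying by (1 + z + z^2 + z^3 - 2z^4) gives running coefficients 1,2,3,4,2,1,0,-1,-2,0,0 for degrees 0…10.
Finally multiplying by (1 + z^2 + z^4), the product of all factors after the first has coefficients 1,2,4,6,6,7,5,4,0,0,-2 for degrees 0…10.
[z^10] = 1·(-2) + 2·0 + 1·5 = 3.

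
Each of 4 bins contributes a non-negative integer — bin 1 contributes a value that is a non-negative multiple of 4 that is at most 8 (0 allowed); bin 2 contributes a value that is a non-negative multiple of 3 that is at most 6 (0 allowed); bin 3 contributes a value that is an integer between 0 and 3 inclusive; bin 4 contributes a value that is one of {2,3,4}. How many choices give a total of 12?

9

The generating function for the choices is (1 + q⁴ + q⁸)·(1 + q³ + q⁶)·(1 + q + q² + q³)·(q² + q³ + q⁴); the count is [q¹²].
(1 + q⁴ + q⁸) has coefficients 1,0,0,0,1,0,0,0,1 for degrees 0…8.
(1 + q³ + q⁶) has coefficients 1,0,0,1,0,0,1,0,0,0,0,0,0 for degrees 0…12.
Multiplying by (1 + q + q² + q³) gives running coefficients 1,1,1,2,1,1,2,1,1,1,0,0,0 for degrees 0…12.
Finally multiplying by (q² + q³ + q⁴), the product of all factors after the first has coefficients 0,0,1,2,3,4,4,4,4,4,4,3,2 for degrees 0…12.
[q¹²] = 1·2 + 1·4 + 1·3 = 9.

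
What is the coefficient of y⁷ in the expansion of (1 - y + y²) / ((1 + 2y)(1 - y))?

-149

The denominator gives the recurrence a_n = −a_(n−1) + 2a_(n−2) for n ≥ 3; the numerator fixes a_0 = 1, a_1 = -2, a_2 = 5.
Iterating: 1, -2, 5, -9, 19, -37, 75, -149, so a_7 = -149.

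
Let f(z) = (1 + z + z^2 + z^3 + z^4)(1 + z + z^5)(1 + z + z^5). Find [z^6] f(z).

(1 + z + z^2 + z^3 + z^4) has coefficients 1,1,1,1,1 for degrees 0…4.
(1 + z + z^5) has coefficients 1,1,0,0,0,1,0 for degrees 0…6.
Finally multiplying by (1 + z + z^5), the product of all factors after the first has coefficients 1,2,1,0,0,2,2 for degrees 0…6.
[z^6] = 1·2 + 1·2 + 1·0 + 1·0 + 1·1 = 5.

5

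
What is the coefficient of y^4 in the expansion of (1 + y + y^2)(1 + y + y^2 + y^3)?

(1 + y + y^2) has coefficients 1,1,1 for degrees 0…2.
(1 + y + y^2 + y^3) has coefficients 1,1,1,1,0 for degrees 0…4.
[y^4] = 1·0 + 1·1 + 1·1 = 2.

2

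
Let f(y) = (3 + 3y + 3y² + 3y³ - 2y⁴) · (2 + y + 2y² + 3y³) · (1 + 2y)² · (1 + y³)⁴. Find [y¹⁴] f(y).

(3 + 3y + 3y² + 3y³ - 2y⁴) has coefficients 3,3,3,3,-2 for degrees 0…4.
(2 + y + 2y² + 3y³) has coefficients 2,1,2,3,0,0,0,0,0,0,0,0,0,0,0 for degrees 0…14.
Multiplying by (1 + 2y)² gives running coefficients 2,9,14,15,20,12,0,0,0,0,0,0,0,0,0 for degrees 0…14.
Finally multiplying by (1 + y³)⁴, the product of all factors after the first has coefficients 2,9,14,23,56,68,72,134,132,98,156,128,62,89,62 for degrees 0…14.
[y¹⁴] = 3·62 + 3·89 + 3·62 + 3·128 − 2·156 = 711.

711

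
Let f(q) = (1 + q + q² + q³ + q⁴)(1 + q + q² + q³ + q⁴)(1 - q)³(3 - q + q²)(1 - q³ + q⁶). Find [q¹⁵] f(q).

(1 + q + q² + q³ + q⁴) has coefficients 1,1,1,1,1 for degrees 0…4.
(1 + q + q² + q³ + q⁴) has coefficients 1,1,1,1,1,0,0,0,0,0,0,0,0,0,0,0 for degrees 0…15.
Multiplying by (1 - q)³ gives running coefficients 1,-2,1,0,0,-1,2,-1,0,0,0,0,0,0,0,0 for degrees 0…15.
Multiplying by (3 - q + q²) gives running coefficients 3,-7,6,-3,1,-3,7,-6,3,-1,0,0,0,0,0,0 for degrees 0…15.
Finally multiplying by (1 - q³ + q⁶), the product of all factors after the first has coefficients 3,-7,6,-6,8,-9,13,-14,12,-11,7,-6,8,-6,3,-1 for degrees 0…15.
[q¹⁵] = 1·(-1) + 1·3 + 1·(-6) + 1·8 + 1·(-6) = -2.

-2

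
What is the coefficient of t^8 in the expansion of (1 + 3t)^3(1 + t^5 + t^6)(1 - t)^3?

(1 + 3t)^3 has coefficients 1,9,27,27 for degrees 0…3.
(1 + t^5 + t^6) has coefficients 1,0,0,0,0,1,1,0,0 for degrees 0…8.
Finally multiplying by (1 - t)^3, the product of all factors after the first has coefficients 1,-3,3,-1,0,1,-2,0,2 for degrees 0…8.
[t^8] = 1·2 + 9·0 + 27·(-2) + 27·1 = -25.

-25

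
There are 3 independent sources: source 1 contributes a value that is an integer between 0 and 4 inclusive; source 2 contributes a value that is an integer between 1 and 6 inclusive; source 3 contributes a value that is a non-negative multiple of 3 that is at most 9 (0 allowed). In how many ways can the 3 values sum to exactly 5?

7

The generating function for the choices is (1 + y + y² + y³ + y⁴)·(y + y² + y³ + y⁴ + y⁵ + y⁶)·(1 + y³ + y⁶ + y⁹); the count is [y⁵].
(1 + y + y² + y³ + y⁴) has coefficients 1,1,1,1,1 for degrees 0…4.
(y + y² + y³ + y⁴ + y⁵ + y⁶) has coefficients 0,1,1,1,1,1 for degrees 0…5.
Finally multiplying by (1 + y³ + y⁶ + y⁹), the product of all factors after the first has coefficients 0,1,1,1,2,2 for degrees 0…5.
[y⁵] = 1·2 + 1·2 + 1·1 + 1·1 + 1·1 = 7.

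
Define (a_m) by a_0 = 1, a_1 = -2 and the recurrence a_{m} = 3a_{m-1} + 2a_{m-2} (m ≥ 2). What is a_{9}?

The ordinary generating function has denominator 1 - 3y - 2y^2.
Iterating the recurrence: a_0,…,a_{9} = 1, -2, -4, -16, -56, -200, -712, -2536, -9032, -32168.

-32168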